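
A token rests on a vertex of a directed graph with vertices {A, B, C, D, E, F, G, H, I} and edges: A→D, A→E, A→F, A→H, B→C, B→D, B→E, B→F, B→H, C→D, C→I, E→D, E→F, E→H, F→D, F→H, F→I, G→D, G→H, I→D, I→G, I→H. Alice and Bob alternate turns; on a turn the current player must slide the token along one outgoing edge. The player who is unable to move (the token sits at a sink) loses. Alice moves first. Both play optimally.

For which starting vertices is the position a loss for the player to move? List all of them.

D, H

Work bottom-up. With no move the player to move loses. Otherwise the position is W if at least one move leads to an L position for the opponent, and L if every move leads to a W.
Every edge goes from a vertex to one that appears earlier in the order H, D, G, I, F, E, A, C, B, so processing vertices in that order labels each vertex after all of its successors.
H: no outgoing edge → L
D: no outgoing edge → L
G: W (go to D, an L position)
I: W (go to D, an L position)
F: W (go to D, an L position)
E: W (go to D, an L position)
A: W (go to D, an L position)
C: W (go to D, an L position)
B: W (go to D, an L position)
The losing starting vertices are exactly the entries labelled L in this table (2 of them).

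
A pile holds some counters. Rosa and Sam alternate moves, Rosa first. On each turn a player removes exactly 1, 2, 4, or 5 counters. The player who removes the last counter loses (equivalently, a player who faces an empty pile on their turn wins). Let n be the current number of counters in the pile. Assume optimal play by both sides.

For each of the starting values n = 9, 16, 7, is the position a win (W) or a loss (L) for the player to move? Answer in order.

9: W, 16: L, 7: L

Compute win/loss labels from the base case upward. A position with no move is W. Any other position is W if it can reach an L in one move, else L.
n=0: no move; the opponent has just taken the last counter and therefore loses → W
n=1: L (sole option 0(W) is W)
n=2: W (go to 1, an L position)
n=3: W (go to 1, an L position)
n=4: L (options 3(W), 2(W), 0(W) are all W)
n=5: W (go to 4, an L position)
n=6: W (go to 4, an L position)
n=7: L (options 6(W), 5(W), 3(W), 2(W) are all W)
n=8: W (go to 7, an L position)
n=9: W (go to 7, an L position)
n=10: L (options 9(W), 8(W), 6(W), 5(W) are all W)
n=11: W (go to 10, an L position)
n=12: W (go to 10, an L position)
n=13: L (options 12(W), 11(W), 9(W), 8(W) are all W)
n=14: W (go to 13, an L position)
n=15: W (go to 13, an L position)
n=16: L (options 15(W), 14(W), 12(W), 11(W) are all W)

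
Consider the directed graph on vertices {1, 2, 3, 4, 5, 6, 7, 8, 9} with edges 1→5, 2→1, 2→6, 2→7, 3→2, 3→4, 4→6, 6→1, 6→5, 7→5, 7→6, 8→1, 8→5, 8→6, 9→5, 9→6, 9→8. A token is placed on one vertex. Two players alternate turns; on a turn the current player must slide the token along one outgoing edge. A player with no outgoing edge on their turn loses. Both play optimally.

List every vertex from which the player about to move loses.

2, 4, 5

Build the W/L table. Terminal = L. A non-terminal position is W if it has a move to some L; otherwise it is L.
Every edge goes from a vertex to one that appears earlier in the order 5, 1, 6, 8, 4, 9, 7, 2, 3, so processing vertices in that order labels each vertex after all of its successors.
5: no outgoing edge → L
1: →5(L), so W
6: →5(L), so W
8: →5(L), so W
4: →6(W) only, which is W, so L
9: →5(L), so W
7: →5(L), so W
2: →7(W), 6(W), 1(W) — all W, so L
3: →2(L), so W
Reading off the rows marked L gives the requested list; there are 3 such vertices.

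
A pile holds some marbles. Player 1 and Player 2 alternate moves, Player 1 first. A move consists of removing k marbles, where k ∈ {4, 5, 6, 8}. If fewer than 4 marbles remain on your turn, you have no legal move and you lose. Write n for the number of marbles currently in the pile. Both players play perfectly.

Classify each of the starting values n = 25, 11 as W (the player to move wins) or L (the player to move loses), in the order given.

Use the standard recursion: the mover loses at a terminal position; elsewhere, the mover wins exactly when some move hands the opponent an L position.
n=0: no move → L
n=1: no move → L
n=2: no move → L
n=3: no move → L
n=4: →0(L), so W
n=5: →1(L), so W
n=6: →2(L), so W
n=7: →3(L), so W
n=8: →3(L), so W
n=9: →3(L), so W
n=10: →2(L), so W
n=11: →3(L), so W
n=12: →8(W), 7(W), 6(W), 4(W) — all W, so L
n=13: →9(W), 8(W), 7(W), 5(W) — all W, so L
n=14: →10(W), 9(W), 8(W), 6(W) — all W, so L
n=15: →11(W), 10(W), 9(W), 7(W) — all W, so L
n=16: →12(L), so W
n=17: →13(L), so W
n=18: →14(L), so W
n=19: →15(L), so W
n=20: →15(L), so W
n=21: →15(L), so W
n=22: →14(L), so W
n=23: →15(L), so W
n=24: →20(W), 19(W), 18(W), 16(W) — all W, so L
n=25: →21(W), 20(W), 19(W), 17(W) — all W, so L

25: L, 11: W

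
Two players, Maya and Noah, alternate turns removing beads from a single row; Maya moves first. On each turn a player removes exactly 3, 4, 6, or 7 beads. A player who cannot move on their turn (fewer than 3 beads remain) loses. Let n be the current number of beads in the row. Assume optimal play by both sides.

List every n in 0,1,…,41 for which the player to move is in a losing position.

0, 1, 2, 10, 11, 12, 20, 21, 22, 30, 31, 32, 40, 41

Label each position W (a win for the player to move) or L (a loss). A position with no legal move is L; any other position is W exactly when some move reaches an L, and L when every move reaches a W.
n=0: no move → L
n=1: no move → L
n=2: no move → L
n=3: can move to 0, which is L ⇒ W
n=4: can move to 1, which is L ⇒ W
n=5: can move to 2, which is L ⇒ W
n=6: can move to 2, which is L ⇒ W
n=7: can move to 1, which is L ⇒ W
n=8: can move to 2, which is L ⇒ W
n=9: can move to 2, which is L ⇒ W
n=10: moves to 7(W), 6(W), 4(W), 3(W); every one is W ⇒ L
n=11: moves to 8(W), 7(W), 5(W), 4(W); every one is W ⇒ L
n=12: moves to 9(W), 8(W), 6(W), 5(W); every one is W ⇒ L
n=13: can move to 10, which is L ⇒ W
n=14: can move to 11, which is L ⇒ W
n=15: can move to 12, which is L ⇒ W
n=16: can move to 12, which is L ⇒ W
n=17: can move to 11, which is L ⇒ W
n=18: can move to 12, which is L ⇒ W
n=19: can move to 12, which is L ⇒ W
n=20: moves to 17(W), 16(W), 14(W), 13(W); every one is W ⇒ L
n=21: moves to 18(W), 17(W), 15(W), 14(W); every one is W ⇒ L
n=22: moves to 19(W), 18(W), 16(W), 15(W); every one is W ⇒ L
n=23: can move to 20, which is L ⇒ W
n=24: can move to 21, which is L ⇒ W
n=25: can move to 22, which is L ⇒ W
n=26: can move to 22, which is L ⇒ W
n=27: can move to 21, which is L ⇒ W
n=28: can move to 22, which is L ⇒ W
n=29: can move to 22, which is L ⇒ W
n=30: moves to 27(W), 26(W), 24(W), 23(W); every one is W ⇒ L
n=31: moves to 28(W), 27(W), 25(W), 24(W); every one is W ⇒ L
n=32: moves to 29(W), 28(W), 26(W), 25(W); every one is W ⇒ L
n=33: can move to 30, which is L ⇒ W
n=34: can move to 31, which is L ⇒ W
n=35: can move to 32, which is L ⇒ W
n=36: can move to 32, which is L ⇒ W
n=37: can move to 31, which is L ⇒ W
n=38: can move to 32, which is L ⇒ W
n=39: can move to 32, which is L ⇒ W
n=40: moves to 37(W), 36(W), 34(W), 33(W); every one is W ⇒ L
n=41: moves to 38(W), 37(W), 35(W), 34(W); every one is W ⇒ L
Reading off the rows marked L gives the requested list; there are 14 such values of n.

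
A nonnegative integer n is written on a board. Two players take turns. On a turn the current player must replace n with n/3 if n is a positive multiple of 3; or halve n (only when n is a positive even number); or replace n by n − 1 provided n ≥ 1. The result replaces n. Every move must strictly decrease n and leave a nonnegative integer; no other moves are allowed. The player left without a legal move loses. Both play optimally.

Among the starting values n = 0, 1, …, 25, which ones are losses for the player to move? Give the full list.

Positions with no move are L. A position that does have a move is losing for the player to move precisely when every available move leads to a winning position for the opponent. Fill in the labels:
n=0: no move → L
n=1: can move to 0, which is L ⇒ W
n=2: the only move is to 1(W), a W ⇒ L
n=3: can move to 2, which is L ⇒ W
n=4: can move to 2, which is L ⇒ W
n=5: the only move is to 4(W), a W ⇒ L
n=6: can move to 2, which is L ⇒ W
n=7: the only move is to 6(W), a W ⇒ L
n=8: can move to 7, which is L ⇒ W
n=9: moves to 3(W), 8(W); every one is W ⇒ L
n=10: can move to 5, which is L ⇒ W
n=11: the only move is to 10(W), a W ⇒ L
n=12: can move to 11, which is L ⇒ W
n=13: the only move is to 12(W), a W ⇒ L
n=14: can move to 7, which is L ⇒ W
n=15: can move to 5, which is L ⇒ W
n=16: moves to 8(W), 15(W); every one is W ⇒ L
n=17: can move to 16, which is L ⇒ W
n=18: can move to 9, which is L ⇒ W
n=19: the only move is to 18(W), a W ⇒ L
n=20: can move to 19, which is L ⇒ W
n=21: can move to 7, which is L ⇒ W
n=22: can move to 11, which is L ⇒ W
n=23: the only move is to 22(W), a W ⇒ L
n=24: can move to 23, which is L ⇒ W
n=25: the only move is to 24(W), a W ⇒ L
The losing starting values of n are exactly the entries labelled L in this table (11 of them).

0, 2, 5, 7, 9, 11, 13, 16, 19, 23, 25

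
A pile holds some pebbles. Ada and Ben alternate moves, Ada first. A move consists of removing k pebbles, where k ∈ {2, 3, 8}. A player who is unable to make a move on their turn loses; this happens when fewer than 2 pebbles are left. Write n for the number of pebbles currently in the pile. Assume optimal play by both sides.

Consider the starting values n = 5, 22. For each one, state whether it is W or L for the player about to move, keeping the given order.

Positions with no move are L. A position that does have a move is losing for the player to move precisely when every available move leads to a winning position for the opponent. Fill in the labels:
n=0: no move → L
n=1: no move → L
n=2: reaches L-position 0 → W
n=3: reaches L-position 1 → W
n=4: reaches L-position 1 → W
n=5: only reaches 3(W), 2(W), all W → L
n=6: only reaches 4(W), 3(W), all W → L
n=7: reaches L-position 5 → W
n=8: reaches L-position 6 → W
n=9: reaches L-position 6 → W
n=10: only reaches 8(W), 7(W), 2(W), all W → L
n=11: only reaches 9(W), 8(W), 3(W), all W → L
n=12: reaches L-position 10 → W
n=13: reaches L-position 11 → W
n=14: reaches L-position 11 → W
n=15: only reaches 13(W), 12(W), 7(W), all W → L
n=16: only reaches 14(W), 13(W), 8(W), all W → L
n=17: reaches L-position 15 → W
n=18: reaches L-position 16 → W
n=19: reaches L-position 16 → W
n=20: only reaches 18(W), 17(W), 12(W), all W → L
n=21: only reaches 19(W), 18(W), 13(W), all W → L
n=22: reaches L-position 20 → W

5: L, 22: W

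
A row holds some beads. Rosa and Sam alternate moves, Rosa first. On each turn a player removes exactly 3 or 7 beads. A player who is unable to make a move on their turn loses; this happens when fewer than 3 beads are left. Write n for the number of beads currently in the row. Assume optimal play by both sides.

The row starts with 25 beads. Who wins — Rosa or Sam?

Rosa wins.

Classify positions by backward induction: terminal positions (no move available) are L. From any other position, the mover wins iff some move reaches an L.
n=0: no move → L
n=1: no move → L
n=2: no move → L
n=3: W (go to 0, an L position)
n=4: W (go to 1, an L position)
n=5: W (go to 2, an L position)
n=6: L (sole option 3(W) is W)
n=7: W (go to 0, an L position)
n=8: W (go to 1, an L position)
n=9: W (go to 6, an L position)
n=10: L (options 7(W), 3(W) are all W)
n=11: L (options 8(W), 4(W) are all W)
n=12: L (options 9(W), 5(W) are all W)
n=13: W (go to 10, an L position)
n=14: W (go to 11, an L position)
n=15: W (go to 12, an L position)
n=16: L (options 13(W), 9(W) are all W)
n=17: W (go to 10, an L position)
n=18: W (go to 11, an L position)
n=19: W (go to 16, an L position)
n=20: L (options 17(W), 13(W) are all W)
n=21: L (options 18(W), 14(W) are all W)
n=22: L (options 19(W), 15(W) are all W)
n=23: W (go to 20, an L position)
n=24: W (go to 21, an L position)
n=25: W (go to 22, an L position)
From 25 Rosa can remove 3, leaving 22, reaching an L position.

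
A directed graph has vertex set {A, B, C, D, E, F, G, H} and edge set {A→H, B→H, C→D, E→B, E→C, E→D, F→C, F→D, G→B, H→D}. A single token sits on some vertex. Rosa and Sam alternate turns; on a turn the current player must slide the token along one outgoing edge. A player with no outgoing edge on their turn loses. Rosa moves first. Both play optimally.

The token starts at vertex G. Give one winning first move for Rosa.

Work bottom-up. With no move the player to move loses. Otherwise the position is W if at least one move leads to an L position for the opponent, and L if every move leads to a W.
Every edge goes from a vertex to one that appears earlier in the order D, H, C, B, F, G, A, E, so processing vertices in that order labels each vertex after all of its successors.
D: no outgoing edge → L
H: reaches L-position D → W
C: reaches L-position D → W
B: only reaches H(W), which is W → L
F: reaches L-position D → W
G: reaches L-position B → W
A: only reaches H(W), which is W → L
E: reaches L-position B → W
From G, the L positions reachable in one move are: B.

Move to B.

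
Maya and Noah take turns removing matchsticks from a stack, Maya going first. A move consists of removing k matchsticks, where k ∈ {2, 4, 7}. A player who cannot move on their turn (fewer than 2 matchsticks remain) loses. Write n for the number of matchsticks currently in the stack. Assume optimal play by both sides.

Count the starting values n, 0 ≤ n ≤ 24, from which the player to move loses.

Use the standard recursion: the mover loses at a terminal position; elsewhere, the mover wins exactly when some move hands the opponent an L position.
n=0: no move → L
n=1: no move → L
n=2: reaches L-position 0 → W
n=3: reaches L-position 1 → W
n=4: reaches L-position 0 → W
n=5: reaches L-position 1 → W
n=6: only reaches 4(W), 2(W), all W → L
n=7: reaches L-position 0 → W
n=8: reaches L-position 6 → W
n=9: only reaches 7(W), 5(W), 2(W), all W → L
n=10: reaches L-position 6 → W
n=11: reaches L-position 9 → W
n=12: only reaches 10(W), 8(W), 5(W), all W → L
n=13: reaches L-position 9 → W
n=14: reaches L-position 12 → W
n=15: only reaches 13(W), 11(W), 8(W), all W → L
n=16: reaches L-position 12 → W
n=17: reaches L-position 15 → W
n=18: only reaches 16(W), 14(W), 11(W), all W → L
n=19: reaches L-position 15 → W
n=20: reaches L-position 18 → W
n=21: only reaches 19(W), 17(W), 14(W), all W → L
n=22: reaches L-position 18 → W
n=23: reaches L-position 21 → W
n=24: only reaches 22(W), 20(W), 17(W), all W → L
L entries with 0 ≤ n ≤ 24: n = 0, 1, 6, 9, 12, 15, 18, 21, 24; that makes 9.

9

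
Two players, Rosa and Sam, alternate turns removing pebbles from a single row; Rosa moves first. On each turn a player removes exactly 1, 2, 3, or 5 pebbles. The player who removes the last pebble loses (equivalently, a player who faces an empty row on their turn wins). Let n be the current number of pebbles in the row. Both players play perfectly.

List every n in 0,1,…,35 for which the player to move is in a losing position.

1, 5, 9, 13, 17, 21, 25, 29, 33

Work bottom-up. With no move the player to move wins. Otherwise the position is W if at least one move leads to an L position for the opponent, and L if every move leads to a W.
n=0: no move; the opponent has just taken the last pebble and therefore loses → W
n=1: L (sole option 0(W) is W)
n=2: W (go to 1, an L position)
n=3: W (go to 1, an L position)
n=4: W (go to 1, an L position)
n=5: L (options 4(W), 3(W), 2(W), 0(W) are all W)
n=6: W (go to 5, an L position)
n=7: W (go to 5, an L position)
n=8: W (go to 5, an L position)
n=9: L (options 8(W), 7(W), 6(W), 4(W) are all W)
n=10: W (go to 9, an L position)
n=11: W (go to 9, an L position)
n=12: W (go to 9, an L position)
n=13: L (options 12(W), 11(W), 10(W), 8(W) are all W)
n=14: W (go to 13, an L position)
n=15: W (go to 13, an L position)
n=16: W (go to 13, an L position)
n=17: L (options 16(W), 15(W), 14(W), 12(W) are all W)
n=18: W (go to 17, an L position)
n=19: W (go to 17, an L position)
n=20: W (go to 17, an L position)
n=21: L (options 20(W), 19(W), 18(W), 16(W) are all W)
n=22: W (go to 21, an L position)
n=23: W (go to 21, an L position)
n=24: W (go to 21, an L position)
n=25: L (options 24(W), 23(W), 22(W), 20(W) are all W)
n=26: W (go to 25, an L position)
n=27: W (go to 25, an L position)
n=28: W (go to 25, an L position)
n=29: L (options 28(W), 27(W), 26(W), 24(W) are all W)
n=30: W (go to 29, an L position)
n=31: W (go to 29, an L position)
n=32: W (go to 29, an L position)
n=33: L (options 32(W), 31(W), 30(W), 28(W) are all W)
n=34: W (go to 33, an L position)
n=35: W (go to 33, an L position)
The losing starting values of n are exactly the entries labelled L in this table (9 of them).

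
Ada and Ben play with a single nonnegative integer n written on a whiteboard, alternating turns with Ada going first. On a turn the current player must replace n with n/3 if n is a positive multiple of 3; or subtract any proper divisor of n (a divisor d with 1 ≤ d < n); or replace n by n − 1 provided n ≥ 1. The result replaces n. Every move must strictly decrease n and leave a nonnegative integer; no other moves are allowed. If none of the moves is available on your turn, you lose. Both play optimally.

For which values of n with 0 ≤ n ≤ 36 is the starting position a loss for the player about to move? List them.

Build the W/L table. Terminal = L. A non-terminal position is W if it has a move to some L; otherwise it is L.
n=0: no move → L
n=1: →0(L), so W
n=2: →1(W) only, which is W, so L
n=3: →2(L), so W
n=4: →2(L), so W
n=5: →4(W) only, which is W, so L
n=6: →2(L), so W
n=7: →6(W) only, which is W, so L
n=8: →7(L), so W
n=9: →3(W), 6(W), 8(W) — all W, so L
n=10: →5(L), so W
n=11: →10(W) only, which is W, so L
n=12: →9(L), so W
n=13: →12(W) only, which is W, so L
n=14: →7(L), so W
n=15: →5(L), so W
n=16: →8(W), 12(W), 14(W), 15(W) — all W, so L
n=17: →16(L), so W
n=18: →9(L), so W
n=19: →18(W) only, which is W, so L
n=20: →16(L), so W
n=21: →7(L), so W
n=22: →11(L), so W
n=23: →22(W) only, which is W, so L
n=24: →16(L), so W
n=25: →20(W), 24(W) — all W, so L
n=26: →13(L), so W
n=27: →9(L), so W
n=28: →14(W), 21(W), 24(W), 26(W), 27(W) — all W, so L
n=29: →28(L), so W
n=30: →25(L), so W
n=31: →30(W) only, which is W, so L
n=32: →16(L), so W
n=33: →11(L), so W
n=34: →17(W), 32(W), 33(W) — all W, so L
n=35: →28(L), so W
n=36: →34(L), so W
Reading off the rows marked L gives the requested list; there are 14 such values of n.

0, 2, 5, 7, 9, 11, 13, 16, 19, 23, 25, 28, 31, 34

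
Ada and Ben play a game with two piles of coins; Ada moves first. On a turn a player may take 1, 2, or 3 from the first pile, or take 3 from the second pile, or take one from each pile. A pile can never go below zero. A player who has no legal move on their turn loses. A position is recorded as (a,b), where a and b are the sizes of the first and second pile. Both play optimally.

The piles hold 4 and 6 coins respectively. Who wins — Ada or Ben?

Ben wins.

Build the W/L table. Terminal = L. A non-terminal position is W if it has a move to some L; otherwise it is L.
No move ever increases a pile, so every position that can arise here has a ≤ 4 and b ≤ 6; it is enough to label the cells with 0 ≤ a ≤ 4 and 0 ≤ b ≤ 6.
Every move lowers a or b (never raises either), so fill the grid row by row in increasing a, and left to right within a row: each cell's successors are then already labelled.
      b=0  b=1  b=2  b=3  b=4  b=5  b=6
a=0:    L    L    L    W    W    W    L
a=1:    W    W    W    W    L    L    W
a=2:    W    W    W    L    W    W    W
a=3:    W    W    W    W    W    W    W
a=4:    L    L    L    W    W    W    L
Cells with no legal move (terminal, hence L): (0,0), (0,1), (0,2).
The remaining L cells, each justified by listing all of its moves:
(0,6): →(0,3)(W) only, which is W, so L
(1,4): →(0,4)(W), (1,1)(W), (0,3)(W) — all W, so L
(1,5): →(0,5)(W), (1,2)(W), (0,4)(W) — all W, so L
(2,3): →(1,3)(W), (0,3)(W), (2,0)(W), (1,2)(W) — all W, so L
(4,0): →(3,0)(W), (2,0)(W), (1,0)(W) — all W, so L
(4,1): →(3,1)(W), (2,1)(W), (1,1)(W), (3,0)(W) — all W, so L
(4,2): →(3,2)(W), (2,2)(W), (1,2)(W), (3,1)(W) — all W, so L
(4,6): →(3,6)(W), (2,6)(W), (1,6)(W), (4,3)(W), (3,5)(W) — all W, so L
Every other cell has at least one move into one of the L cells above, so it is W.
The starting position (4,6) is L: whatever Ada does, the opponent receives a W position.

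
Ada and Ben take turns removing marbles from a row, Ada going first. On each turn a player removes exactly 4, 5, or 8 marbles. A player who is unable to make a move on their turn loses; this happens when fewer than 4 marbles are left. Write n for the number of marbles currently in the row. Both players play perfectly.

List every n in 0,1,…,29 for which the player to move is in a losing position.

Work bottom-up. With no move the player to move loses. Otherwise the position is W if at least one move leads to an L position for the opponent, and L if every move leads to a W.
n=0: no move → L
n=1: no move → L
n=2: no move → L
n=3: no move → L
n=4: →0(L), so W
n=5: →1(L), so W
n=6: →2(L), so W
n=7: →3(L), so W
n=8: →3(L), so W
n=9: →1(L), so W
n=10: →2(L), so W
n=11: →3(L), so W
n=12: →8(W), 7(W), 4(W) — all W, so L
n=13: →9(W), 8(W), 5(W) — all W, so L
n=14: →10(W), 9(W), 6(W) — all W, so L
n=15: →11(W), 10(W), 7(W) — all W, so L
n=16: →12(L), so W
n=17: →13(L), so W
n=18: →14(L), so W
n=19: →15(L), so W
n=20: →15(L), so W
n=21: →13(L), so W
n=22: →14(L), so W
n=23: →15(L), so W
n=24: →20(W), 19(W), 16(W) — all W, so L
n=25: →21(W), 20(W), 17(W) — all W, so L
n=26: →22(W), 21(W), 18(W) — all W, so L
n=27: →23(W), 22(W), 19(W) — all W, so L
n=28: →24(L), so W
n=29: →25(L), so W
The losing starting values of n are exactly the entries labelled L in this table (12 of them).

0, 1, 2, 3, 12, 13, 14, 15, 24, 25, 26, 27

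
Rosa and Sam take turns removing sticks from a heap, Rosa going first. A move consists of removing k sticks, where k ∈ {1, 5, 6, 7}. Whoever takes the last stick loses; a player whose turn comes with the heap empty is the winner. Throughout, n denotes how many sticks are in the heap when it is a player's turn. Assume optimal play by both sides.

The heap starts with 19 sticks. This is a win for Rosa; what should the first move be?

Label each position W (a win for the player to move) or L (a loss). A position with no legal move is W; any other position is W exactly when some move reaches an L, and L when every move reaches a W.
n=0: no move; the opponent has just taken the last stick and therefore loses → W
n=1: →0(W) only, which is W, so L
n=2: →1(L), so W
n=3: →2(W) only, which is W, so L
n=4: →3(L), so W
n=5: →4(W), 0(W) — all W, so L
n=6: →5(L), so W
n=7: →1(L), so W
n=8: →3(L), so W
n=9: →3(L), so W
n=10: →5(L), so W
n=11: →5(L), so W
n=12: →5(L), so W
n=13: →12(W), 8(W), 7(W), 6(W) — all W, so L
n=14: →13(L), so W
n=15: →14(W), 10(W), 9(W), 8(W) — all W, so L
n=16: →15(L), so W
n=17: →16(W), 12(W), 11(W), 10(W) — all W, so L
n=18: →17(L), so W
n=19: →13(L), so W
From 19, the L positions reachable in one move are: 13.

Remove 6, leaving 13.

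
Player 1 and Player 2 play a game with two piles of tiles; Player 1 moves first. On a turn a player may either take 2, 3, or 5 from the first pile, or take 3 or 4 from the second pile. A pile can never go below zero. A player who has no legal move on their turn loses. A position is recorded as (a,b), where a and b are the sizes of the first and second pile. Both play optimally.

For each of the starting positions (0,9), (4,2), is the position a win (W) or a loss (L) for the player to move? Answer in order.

Compute win/loss labels from the base case upward. A position with no move is L. Any other position is W if it can reach an L in one move, else L.
No move ever increases a pile, so every position that can arise here has a ≤ 4 and b ≤ 9; it is enough to label the cells with 0 ≤ a ≤ 4 and 0 ≤ b ≤ 9.
Every move lowers a or b (never raises either), so fill the grid row by row in increasing a, and left to right within a row: each cell's successors are then already labelled.
      b=0  b=1  b=2  b=3  b=4  b=5  b=6  b=7  b=8  b=9
a=0:    L    L    L    W    W    W    W    L    L    L
a=1:    L    L    L    W    W    W    W    L    L    L
a=2:    W    W    W    L    L    L    W    W    W    W
a=3:    W    W    W    L    L    L    W    W    W    W
a=4:    W    W    W    W    W    W    L    W    W    W
Cells with no legal move (terminal, hence L): (0,0), (0,1), (0,2), (1,0), (1,1), (1,2).
The remaining L cells, each justified by listing all of its moves:
(0,7): moves to (0,4)(W), (0,3)(W); every one is W ⇒ L
(0,8): moves to (0,5)(W), (0,4)(W); every one is W ⇒ L
(0,9): moves to (0,6)(W), (0,5)(W); every one is W ⇒ L
(1,7): moves to (1,4)(W), (1,3)(W); every one is W ⇒ L
(1,8): moves to (1,5)(W), (1,4)(W); every one is W ⇒ L
(1,9): moves to (1,6)(W), (1,5)(W); every one is W ⇒ L
(2,3): moves to (0,3)(W), (2,0)(W); every one is W ⇒ L
(2,4): moves to (0,4)(W), (2,1)(W), (2,0)(W); every one is W ⇒ L
(2,5): moves to (0,5)(W), (2,2)(W), (2,1)(W); every one is W ⇒ L
(3,3): moves to (1,3)(W), (0,3)(W), (3,0)(W); every one is W ⇒ L
(3,4): moves to (1,4)(W), (0,4)(W), (3,1)(W), (3,0)(W); every one is W ⇒ L
(3,5): moves to (1,5)(W), (0,5)(W), (3,2)(W), (3,1)(W); every one is W ⇒ L
(4,6): moves to (2,6)(W), (1,6)(W), (4,3)(W), (4,2)(W); every one is W ⇒ L
Every other cell has at least one move into one of the L cells above, so it is W.
(0,9): one of the L cells justified above, so L
(4,2): the move to (1,2) reaches an L cell, so W

(0,9): L, (4,2): W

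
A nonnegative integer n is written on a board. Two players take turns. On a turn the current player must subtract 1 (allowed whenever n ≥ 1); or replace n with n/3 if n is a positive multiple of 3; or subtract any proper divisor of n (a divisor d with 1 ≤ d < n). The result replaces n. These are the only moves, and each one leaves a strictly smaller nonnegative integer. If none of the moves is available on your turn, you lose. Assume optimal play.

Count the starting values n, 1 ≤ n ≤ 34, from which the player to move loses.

13

Classify positions by backward induction: terminal positions (no move available) are L. From any other position, the mover wins iff some move reaches an L.
n=0: no move → L
n=1: →0(L), so W
n=2: →1(W) only, which is W, so L
n=3: →2(L), so W
n=4: →2(L), so W
n=5: →4(W) only, which is W, so L
n=6: →2(L), so W
n=7: →6(W) only, which is W, so L
n=8: →7(L), so W
n=9: →3(W), 6(W), 8(W) — all W, so L
n=10: →5(L), so W
n=11: →10(W) only, which is W, so L
n=12: →9(L), so W
n=13: →12(W) only, which is W, so L
n=14: →7(L), so W
n=15: →5(L), so W
n=16: →8(W), 12(W), 14(W), 15(W) — all W, so L
n=17: →16(L), so W
n=18: →9(L), so W
n=19: →18(W) only, which is W, so L
n=20: →16(L), so W
n=21: →7(L), so W
n=22: →11(L), so W
n=23: →22(W) only, which is W, so L
n=24: →16(L), so W
n=25: →20(W), 24(W) — all W, so L
n=26: →13(L), so W
n=27: →9(L), so W
n=28: →14(W), 21(W), 24(W), 26(W), 27(W) — all W, so L
n=29: →28(L), so W
n=30: →25(L), so W
n=31: →30(W) only, which is W, so L
n=32: →16(L), so W
n=33: →11(L), so W
n=34: →17(W), 32(W), 33(W) — all W, so L
L entries with 1 ≤ n ≤ 34 (n=0 is outside the asked range and is not counted): n = 2, 5, 7, 9, 11, 13, 16, 19, 23, 25, 28, 31, 34; that makes 13.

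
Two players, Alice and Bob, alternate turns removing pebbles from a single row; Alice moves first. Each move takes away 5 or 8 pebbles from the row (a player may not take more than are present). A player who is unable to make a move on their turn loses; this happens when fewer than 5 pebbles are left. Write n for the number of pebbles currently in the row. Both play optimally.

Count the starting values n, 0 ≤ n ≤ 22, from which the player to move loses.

10

Use the standard recursion: the mover loses at a terminal position; elsewhere, the mover wins exactly when some move hands the opponent an L position.
n=0: no move → L
n=1: no move → L
n=2: no move → L
n=3: no move → L
n=4: no move → L
n=5: W (go to 0, an L position)
n=6: W (go to 1, an L position)
n=7: W (go to 2, an L position)
n=8: W (go to 3, an L position)
n=9: W (go to 4, an L position)
n=10: W (go to 2, an L position)
n=11: W (go to 3, an L position)
n=12: W (go to 4, an L position)
n=13: L (options 8(W), 5(W) are all W)
n=14: L (options 9(W), 6(W) are all W)
n=15: L (options 10(W), 7(W) are all W)
n=16: L (options 11(W), 8(W) are all W)
n=17: L (options 12(W), 9(W) are all W)
n=18: W (go to 13, an L position)
n=19: W (go to 14, an L position)
n=20: W (go to 15, an L position)
n=21: W (go to 16, an L position)
n=22: W (go to 17, an L position)
L entries with 0 ≤ n ≤ 22: n = 0, 1, 2, 3, 4, 13, 14, 15, 16, 17; that makes 10.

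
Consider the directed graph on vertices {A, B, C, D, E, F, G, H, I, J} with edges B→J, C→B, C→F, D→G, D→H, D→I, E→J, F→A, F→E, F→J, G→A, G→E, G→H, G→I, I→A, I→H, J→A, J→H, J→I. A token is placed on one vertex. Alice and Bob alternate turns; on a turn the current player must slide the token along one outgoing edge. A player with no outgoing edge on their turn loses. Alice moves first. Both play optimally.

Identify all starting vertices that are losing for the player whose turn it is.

A, B, E, H

Work bottom-up. With no move the player to move loses. Otherwise the position is W if at least one move leads to an L position for the opponent, and L if every move leads to a W.
Every edge goes from a vertex to one that appears earlier in the order A, H, I, J, E, F, G, B, D, C, so processing vertices in that order labels each vertex after all of its successors.
A: no outgoing edge → L
H: no outgoing edge → L
I: W (go to H, an L position)
J: W (go to H, an L position)
E: L (sole option J(W) is W)
F: W (go to E, an L position)
G: W (go to E, an L position)
B: L (sole option J(W) is W)
D: W (go to H, an L position)
C: W (go to B, an L position)
The losing starting vertices are exactly the entries labelled L in this table (4 of them).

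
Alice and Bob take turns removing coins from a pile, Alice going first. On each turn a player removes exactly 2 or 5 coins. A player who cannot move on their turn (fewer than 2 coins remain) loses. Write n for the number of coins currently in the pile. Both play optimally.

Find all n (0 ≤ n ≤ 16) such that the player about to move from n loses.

Compute win/loss labels from the base case upward. A position with no move is L. Any other position is W if it can reach an L in one move, else L.
n=0: no move → L
n=1: no move → L
n=2: can move to 0, which is L ⇒ W
n=3: can move to 1, which is L ⇒ W
n=4: the only move is to 2(W), a W ⇒ L
n=5: can move to 0, which is L ⇒ W
n=6: can move to 4, which is L ⇒ W
n=7: moves to 5(W), 2(W); every one is W ⇒ L
n=8: moves to 6(W), 3(W); every one is W ⇒ L
n=9: can move to 7, which is L ⇒ W
n=10: can move to 8, which is L ⇒ W
n=11: moves to 9(W), 6(W); every one is W ⇒ L
n=12: can move to 7, which is L ⇒ W
n=13: can move to 11, which is L ⇒ W
n=14: moves to 12(W), 9(W); every one is W ⇒ L
n=15: moves to 13(W), 10(W); every one is W ⇒ L
n=16: can move to 14, which is L ⇒ W
Reading off the rows marked L gives the requested list; there are 8 such values of n.

0, 1, 4, 7, 8, 11, 14, 15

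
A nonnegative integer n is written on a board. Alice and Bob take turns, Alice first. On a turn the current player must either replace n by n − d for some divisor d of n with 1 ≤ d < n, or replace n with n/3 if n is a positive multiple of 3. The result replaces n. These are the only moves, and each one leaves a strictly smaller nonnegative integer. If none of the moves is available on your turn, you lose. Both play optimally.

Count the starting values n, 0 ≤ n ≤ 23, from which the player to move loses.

Use the standard recursion: the mover loses at a terminal position; elsewhere, the mover wins exactly when some move hands the opponent an L position.
n=0: no move → L
n=1: no move → L
n=2: can move to 1, which is L ⇒ W
n=3: can move to 1, which is L ⇒ W
n=4: moves to 2(W), 3(W); every one is W ⇒ L
n=5: can move to 4, which is L ⇒ W
n=6: can move to 4, which is L ⇒ W
n=7: the only move is to 6(W), a W ⇒ L
n=8: can move to 4, which is L ⇒ W
n=9: moves to 3(W), 6(W), 8(W); every one is W ⇒ L
n=10: can move to 9, which is L ⇒ W
n=11: the only move is to 10(W), a W ⇒ L
n=12: can move to 4, which is L ⇒ W
n=13: the only move is to 12(W), a W ⇒ L
n=14: can move to 7, which is L ⇒ W
n=15: moves to 5(W), 10(W), 12(W), 14(W); every one is W ⇒ L
n=16: can move to 15, which is L ⇒ W
n=17: the only move is to 16(W), a W ⇒ L
n=18: can move to 9, which is L ⇒ W
n=19: the only move is to 18(W), a W ⇒ L
n=20: can move to 15, which is L ⇒ W
n=21: can move to 7, which is L ⇒ W
n=22: can move to 11, which is L ⇒ W
n=23: the only move is to 22(W), a W ⇒ L
L entries with 0 ≤ n ≤ 23: n = 0, 1, 4, 7, 9, 11, 13, 15, 17, 19, 23; that makes 11.

11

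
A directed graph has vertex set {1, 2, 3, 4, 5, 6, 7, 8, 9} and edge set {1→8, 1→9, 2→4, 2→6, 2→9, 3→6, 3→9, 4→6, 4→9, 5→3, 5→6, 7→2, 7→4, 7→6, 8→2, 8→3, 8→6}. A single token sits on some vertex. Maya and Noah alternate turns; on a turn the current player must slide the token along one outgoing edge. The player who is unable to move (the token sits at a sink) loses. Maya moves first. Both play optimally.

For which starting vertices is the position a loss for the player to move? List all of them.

6, 9

Classify positions by backward induction: terminal positions (no move available) are L. From any other position, the mover wins iff some move reaches an L.
Every edge goes from a vertex to one that appears earlier in the order 9, 6, 4, 2, 7, 3, 8, 1, 5, so processing vertices in that order labels each vertex after all of its successors.
9: no outgoing edge → L
6: no outgoing edge → L
4: reaches L-position 6 → W
2: reaches L-position 6 → W
7: reaches L-position 6 → W
3: reaches L-position 6 → W
8: reaches L-position 6 → W
1: reaches L-position 9 → W
5: reaches L-position 6 → W
Reading off the rows marked L gives the requested list; there are 2 such vertices.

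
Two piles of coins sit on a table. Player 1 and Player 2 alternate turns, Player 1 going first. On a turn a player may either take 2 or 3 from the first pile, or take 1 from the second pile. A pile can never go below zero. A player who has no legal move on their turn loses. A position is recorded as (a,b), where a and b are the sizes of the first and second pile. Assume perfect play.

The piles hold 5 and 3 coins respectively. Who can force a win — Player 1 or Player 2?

Player 1 wins.

Classify positions by backward induction: terminal positions (no move available) are L. From any other position, the mover wins iff some move reaches an L.
No move ever increases a pile, so every position that can arise here has a ≤ 5 and b ≤ 3; it is enough to label the cells with 0 ≤ a ≤ 5 and 0 ≤ b ≤ 3.
Every move lowers a or b (never raises either), so fill the grid row by row in increasing a, and left to right within a row: each cell's successors are then already labelled.
      b=0  b=1  b=2  b=3
a=0:    L    W    L    W
a=1:    L    W    L    W
a=2:    W    L    W    L
a=3:    W    L    W    L
a=4:    W    W    W    W
a=5:    L    W    L    W
Cells with no legal move (terminal, hence L): (0,0), (1,0).
The remaining L cells, each justified by listing all of its moves:
(0,2): L (sole option (0,1)(W) is W)
(1,2): L (sole option (1,1)(W) is W)
(2,1): L (options (0,1)(W), (2,0)(W) are all W)
(2,3): L (options (0,3)(W), (2,2)(W) are all W)
(3,1): L (options (1,1)(W), (0,1)(W), (3,0)(W) are all W)
(3,3): L (options (1,3)(W), (0,3)(W), (3,2)(W) are all W)
(5,0): L (options (3,0)(W), (2,0)(W) are all W)
(5,2): L (options (3,2)(W), (2,2)(W), (5,1)(W) are all W)
Every other cell has at least one move into one of the L cells above, so it is W.
From (5,3) Player 1 can move to (3,3), reaching an L position.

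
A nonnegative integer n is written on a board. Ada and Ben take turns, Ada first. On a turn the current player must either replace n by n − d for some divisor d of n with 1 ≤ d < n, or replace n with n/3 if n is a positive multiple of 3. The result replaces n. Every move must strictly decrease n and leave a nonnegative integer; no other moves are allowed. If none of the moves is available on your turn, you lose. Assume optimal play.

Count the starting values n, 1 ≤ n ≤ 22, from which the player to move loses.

9

Work bottom-up. With no move the player to move loses. Otherwise the position is W if at least one move leads to an L position for the opponent, and L if every move leads to a W.
n=0: no move → L
n=1: no move → L
n=2: can move to 1, which is L ⇒ W
n=3: can move to 1, which is L ⇒ W
n=4: moves to 2(W), 3(W); every one is W ⇒ L
n=5: can move to 4, which is L ⇒ W
n=6: can move to 4, which is L ⇒ W
n=7: the only move is to 6(W), a W ⇒ L
n=8: can move to 4, which is L ⇒ W
n=9: moves to 3(W), 6(W), 8(W); every one is W ⇒ L
n=10: can move to 9, which is L ⇒ W
n=11: the only move is to 10(W), a W ⇒ L
n=12: can move to 4, which is L ⇒ W
n=13: the only move is to 12(W), a W ⇒ L
n=14: can move to 7, which is L ⇒ W
n=15: moves to 5(W), 10(W), 12(W), 14(W); every one is W ⇒ L
n=16: can move to 15, which is L ⇒ W
n=17: the only move is to 16(W), a W ⇒ L
n=18: can move to 9, which is L ⇒ W
n=19: the only move is to 18(W), a W ⇒ L
n=20: can move to 15, which is L ⇒ W
n=21: can move to 7, which is L ⇒ W
n=22: can move to 11, which is L ⇒ W
L entries with 1 ≤ n ≤ 22 (n=0 is outside the asked range and is not counted): n = 1, 4, 7, 9, 11, 13, 15, 17, 19; that makes 9.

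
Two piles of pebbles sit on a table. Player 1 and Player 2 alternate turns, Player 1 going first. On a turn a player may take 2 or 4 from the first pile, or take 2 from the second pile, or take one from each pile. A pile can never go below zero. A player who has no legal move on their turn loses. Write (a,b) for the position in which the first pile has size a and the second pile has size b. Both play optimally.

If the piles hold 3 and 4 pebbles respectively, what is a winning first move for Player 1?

Use the standard recursion: the mover loses at a terminal position; elsewhere, the mover wins exactly when some move hands the opponent an L position.
No move ever increases a pile, so every position that can arise here has a ≤ 3 and b ≤ 4; it is enough to label the cells with 0 ≤ a ≤ 3 and 0 ≤ b ≤ 4.
Every move lowers a or b (never raises either), so fill the grid row by row in increasing a, and left to right within a row: each cell's successors are then already labelled.
      b=0  b=1  b=2  b=3  b=4
a=0:    L    L    W    W    L
a=1:    L    W    W    L    L
a=2:    W    W    L    L    W
a=3:    W    L    L    W    W
Cells with no legal move (terminal, hence L): (0,0), (0,1), (1,0).
The remaining L cells, each justified by listing all of its moves:
(0,4): only reaches (0,2)(W), which is W → L
(1,3): only reaches (1,1)(W), (0,2)(W), all W → L
(1,4): only reaches (1,2)(W), (0,3)(W), all W → L
(2,2): only reaches (0,2)(W), (2,0)(W), (1,1)(W), all W → L
(2,3): only reaches (0,3)(W), (2,1)(W), (1,2)(W), all W → L
(3,1): only reaches (1,1)(W), (2,0)(W), all W → L
(3,2): only reaches (1,2)(W), (3,0)(W), (2,1)(W), all W → L
Every other cell has at least one move into one of the L cells above, so it is W.
From (3,4), the L positions reachable in one move are: (1,4), (3,2), (2,3). Any move reaching one of these is winning.

Move to (1,4).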